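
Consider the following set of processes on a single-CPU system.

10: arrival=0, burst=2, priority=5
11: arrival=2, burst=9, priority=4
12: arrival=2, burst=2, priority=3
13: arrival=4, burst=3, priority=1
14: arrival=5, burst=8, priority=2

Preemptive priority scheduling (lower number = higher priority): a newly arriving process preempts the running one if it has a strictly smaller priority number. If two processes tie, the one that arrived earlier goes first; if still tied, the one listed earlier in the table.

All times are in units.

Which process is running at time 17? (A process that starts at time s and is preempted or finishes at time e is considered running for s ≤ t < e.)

11

Timeline: | 10 0-2 | 12 2-4 | 13 4-7 | 14 7-15 | 11 15-24 |
Completion: 10=2  11=24  12=4  13=7  14=15
Turnaround (C−A): 10=2  11=22  12=2  13=3  14=10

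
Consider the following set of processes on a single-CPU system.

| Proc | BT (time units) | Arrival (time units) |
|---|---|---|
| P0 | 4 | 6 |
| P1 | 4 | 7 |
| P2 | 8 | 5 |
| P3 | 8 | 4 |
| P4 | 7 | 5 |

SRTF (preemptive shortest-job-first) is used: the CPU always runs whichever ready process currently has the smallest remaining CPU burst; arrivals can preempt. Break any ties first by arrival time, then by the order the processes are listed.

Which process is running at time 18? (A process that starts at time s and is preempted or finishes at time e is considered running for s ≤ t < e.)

Schedule: | idle 0-4 | P3 4-6 | P0 6-10 | P1 10-14 | P3 14-20 | P4 20-27 | P2 27-35 |
Completion: P0=10  P1=14  P2=35  P3=20  P4=27

P3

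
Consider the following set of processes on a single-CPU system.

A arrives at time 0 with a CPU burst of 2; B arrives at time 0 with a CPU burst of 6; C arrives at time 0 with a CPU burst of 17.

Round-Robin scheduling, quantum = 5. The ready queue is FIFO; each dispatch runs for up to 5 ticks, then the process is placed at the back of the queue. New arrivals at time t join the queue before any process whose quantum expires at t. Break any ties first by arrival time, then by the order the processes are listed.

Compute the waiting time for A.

0

Schedule: | A 0-2 | B 2-7 | C 7-12 | B 12-13 | C 13-25 |
Completion: A=2  B=13  C=25
Waiting(A) = turnaround − burst = 2 − 2 = 0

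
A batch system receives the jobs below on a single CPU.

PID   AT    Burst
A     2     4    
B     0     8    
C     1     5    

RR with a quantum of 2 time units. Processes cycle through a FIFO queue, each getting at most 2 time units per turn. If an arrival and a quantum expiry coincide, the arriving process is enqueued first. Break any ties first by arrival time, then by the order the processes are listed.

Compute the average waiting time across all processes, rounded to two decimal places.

Schedule: | B 0-2 | C 2-4 | A 4-6 | B 6-8 | C 8-10 | A 10-12 | B 12-14 | C 14-15 | B 15-17 |
Completion: A=12  B=17  C=15
Turnaround (C−A): A=10  B=17  C=14
Waiting times: A=6, B=9, C=9
Average waiting = (6+9+9) / 3 = 24/3 = 8.00

8.00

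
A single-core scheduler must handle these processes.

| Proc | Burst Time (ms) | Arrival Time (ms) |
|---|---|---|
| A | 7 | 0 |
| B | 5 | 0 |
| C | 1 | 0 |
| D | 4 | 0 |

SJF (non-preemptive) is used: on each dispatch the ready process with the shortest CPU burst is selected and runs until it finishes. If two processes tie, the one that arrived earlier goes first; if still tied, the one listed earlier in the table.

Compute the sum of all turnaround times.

33

Schedule: | C 0-1 | D 1-5 | B 5-10 | A 10-17 |
Completion: A=17  B=10  C=1  D=5
Turnaround (C−A): A=17  B=10  C=1  D=5
Turnaround = completion − arrival: A=17, B=10, C=1, D=5
Total turnaround = 17 + 10 + 1 + 5 = 33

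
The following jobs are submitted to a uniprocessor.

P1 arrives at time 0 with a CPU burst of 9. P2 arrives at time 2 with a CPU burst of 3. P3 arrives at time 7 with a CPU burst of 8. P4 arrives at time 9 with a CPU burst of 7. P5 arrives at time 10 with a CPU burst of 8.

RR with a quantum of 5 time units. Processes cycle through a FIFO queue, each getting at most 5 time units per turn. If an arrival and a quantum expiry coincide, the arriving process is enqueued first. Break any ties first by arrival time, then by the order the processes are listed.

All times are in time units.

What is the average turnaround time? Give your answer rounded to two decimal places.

17.80

Schedule: | P1 0-5 | P2 5-8 | P1 8-12 | P3 12-17 | P4 17-22 | P5 22-27 | P3 27-30 | P4 30-32 | P5 32-35 |
Completion: P1=12  P2=8  P3=30  P4=32  P5=35
Turnaround times: P1=12, P2=6, P3=23, P4=23, P5=25
Average turnaround = (12+6+23+23+25) / 5 = 89/5 = 17.80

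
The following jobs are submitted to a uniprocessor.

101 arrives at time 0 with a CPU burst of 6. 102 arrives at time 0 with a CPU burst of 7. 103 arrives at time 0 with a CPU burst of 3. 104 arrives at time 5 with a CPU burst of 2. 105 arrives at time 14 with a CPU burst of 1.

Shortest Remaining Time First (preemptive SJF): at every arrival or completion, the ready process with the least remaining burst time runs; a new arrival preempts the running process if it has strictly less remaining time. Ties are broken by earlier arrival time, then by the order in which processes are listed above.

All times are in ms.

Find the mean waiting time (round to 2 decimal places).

Timeline: | 103 0-3 | 101 3-5 | 104 5-7 | 101 7-11 | 102 11-14 | 105 14-15 | 102 15-19 |
Completion: 101=11  102=19  103=3  104=7  105=15
Turnaround (C−A): 101=11  102=19  103=3  104=2  105=1
Waiting times: 101=5, 102=12, 103=0, 104=0, 105=0
Average waiting = (5+12+0+0+0) / 5 = 17/5 = 3.40

3.40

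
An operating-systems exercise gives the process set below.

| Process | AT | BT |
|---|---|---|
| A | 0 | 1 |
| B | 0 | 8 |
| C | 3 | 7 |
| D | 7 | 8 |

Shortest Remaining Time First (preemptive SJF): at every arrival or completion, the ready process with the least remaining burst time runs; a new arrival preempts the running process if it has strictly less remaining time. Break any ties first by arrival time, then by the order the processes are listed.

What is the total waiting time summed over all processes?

16

Timeline: | A 0-1 | B 1-9 | C 9-16 | D 16-24 |
Completion: A=1  B=9  C=16  D=24
Waiting = turnaround − burst: A=0, B=1, C=6, D=9
Total waiting = 0 + 1 + 6 + 9 = 16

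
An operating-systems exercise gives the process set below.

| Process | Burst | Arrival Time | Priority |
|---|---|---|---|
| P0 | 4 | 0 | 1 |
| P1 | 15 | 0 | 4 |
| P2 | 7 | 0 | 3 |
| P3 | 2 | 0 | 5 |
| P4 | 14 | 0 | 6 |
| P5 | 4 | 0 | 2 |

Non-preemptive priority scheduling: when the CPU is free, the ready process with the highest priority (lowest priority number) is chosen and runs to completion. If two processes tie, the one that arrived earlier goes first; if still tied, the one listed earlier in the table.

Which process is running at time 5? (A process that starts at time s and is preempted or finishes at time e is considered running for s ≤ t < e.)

P5

Timeline: | P0 0-4 | P5 4-8 | P2 8-15 | P1 15-30 | P3 30-32 | P4 32-46 |
Completion: P0=4  P1=30  P2=15  P3=32  P4=46  P5=8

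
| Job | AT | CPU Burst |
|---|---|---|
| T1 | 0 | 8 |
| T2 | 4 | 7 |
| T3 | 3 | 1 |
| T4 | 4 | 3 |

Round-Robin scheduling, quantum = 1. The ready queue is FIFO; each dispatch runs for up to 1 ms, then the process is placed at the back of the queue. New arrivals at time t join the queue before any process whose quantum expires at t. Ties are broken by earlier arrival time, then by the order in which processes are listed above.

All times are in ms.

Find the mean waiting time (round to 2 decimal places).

5.50

Gantt: | T1 0-3 | T3 3-4 | T1 4-5 | T2 5-6 | T4 6-7 | T1 7-8 | T2 8-9 | T4 9-10 | T1 10-11 | T2 11-12 | T4 12-13 | T1 13-14 | T2 14-15 | T1 15-16 | T2 16-19 |
Completion: T1=16  T2=19  T3=4  T4=13
Waiting times: T1=8, T2=8, T3=0, T4=6
Average waiting = (8+8+0+6) / 4 = 22/4 = 5.50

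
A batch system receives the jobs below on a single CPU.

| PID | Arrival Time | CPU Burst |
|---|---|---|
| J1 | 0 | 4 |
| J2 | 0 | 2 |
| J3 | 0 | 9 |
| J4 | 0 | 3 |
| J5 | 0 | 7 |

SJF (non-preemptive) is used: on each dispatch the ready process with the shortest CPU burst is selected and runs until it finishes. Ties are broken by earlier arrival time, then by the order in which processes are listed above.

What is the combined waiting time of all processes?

32

Gantt: | J2 0-2 | J4 2-5 | J1 5-9 | J5 9-16 | J3 16-25 |
Completion: J1=9  J2=2  J3=25  J4=5  J5=16
Waiting = turnaround − burst: J1=5, J2=0, J3=16, J4=2, J5=9
Total waiting = 5 + 0 + 16 + 2 + 9 = 32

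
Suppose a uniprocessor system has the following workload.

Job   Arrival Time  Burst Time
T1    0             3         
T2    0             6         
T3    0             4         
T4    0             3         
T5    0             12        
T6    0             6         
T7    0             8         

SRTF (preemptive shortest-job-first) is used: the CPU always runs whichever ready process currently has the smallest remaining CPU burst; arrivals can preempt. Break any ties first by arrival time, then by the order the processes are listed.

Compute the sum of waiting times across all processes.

Schedule: | T1 0-3 | T4 3-6 | T3 6-10 | T2 10-16 | T6 16-22 | T7 22-30 | T5 30-42 |
Completion: T1=3  T2=16  T3=10  T4=6  T5=42  T6=22  T7=30
Waiting = turnaround − burst: T1=0, T2=10, T3=6, T4=3, T5=30, T6=16, T7=22
Total waiting = 0 + 10 + 6 + 3 + 30 + 16 + 22 = 87

87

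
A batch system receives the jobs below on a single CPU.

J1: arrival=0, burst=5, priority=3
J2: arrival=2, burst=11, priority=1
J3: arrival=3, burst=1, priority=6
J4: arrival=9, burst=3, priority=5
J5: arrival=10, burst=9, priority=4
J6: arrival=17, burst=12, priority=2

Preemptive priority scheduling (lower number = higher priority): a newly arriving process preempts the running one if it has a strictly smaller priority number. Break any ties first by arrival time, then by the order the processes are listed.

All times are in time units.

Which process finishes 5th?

Timeline: | J1 0-2 | J2 2-13 | J1 13-16 | J5 16-17 | J6 17-29 | J5 29-37 | J4 37-40 | J3 40-41 |
Completion: J1=16  J2=13  J3=41  J4=40  J5=37  J6=29
Turnaround (C−A): J1=16  J2=11  J3=38  J4=31  J5=27  J6=12
Finish order: J2 → J1 → J6 → J5 → J4 → J3

J4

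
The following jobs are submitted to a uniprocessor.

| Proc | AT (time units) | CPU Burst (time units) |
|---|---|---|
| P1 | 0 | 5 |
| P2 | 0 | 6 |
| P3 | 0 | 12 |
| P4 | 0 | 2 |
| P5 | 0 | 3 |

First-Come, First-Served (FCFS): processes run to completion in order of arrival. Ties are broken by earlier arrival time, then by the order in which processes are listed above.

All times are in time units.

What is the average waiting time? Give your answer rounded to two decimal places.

12.80

Timeline: | P1 0-5 | P2 5-11 | P3 11-23 | P4 23-25 | P5 25-28 |
Completion: P1=5  P2=11  P3=23  P4=25  P5=28
Waiting times: P1=0, P2=5, P3=11, P4=23, P5=25
Average waiting = (0+5+11+23+25) / 5 = 64/5 = 12.80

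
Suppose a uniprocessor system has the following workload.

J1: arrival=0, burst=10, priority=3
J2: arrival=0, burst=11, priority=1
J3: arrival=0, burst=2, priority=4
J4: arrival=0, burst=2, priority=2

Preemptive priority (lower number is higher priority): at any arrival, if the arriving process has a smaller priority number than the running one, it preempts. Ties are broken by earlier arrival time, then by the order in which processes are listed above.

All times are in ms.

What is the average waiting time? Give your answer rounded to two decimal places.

Timeline: | J2 0-11 | J4 11-13 | J1 13-23 | J3 23-25 |
Completion: J1=23  J2=11  J3=25  J4=13
Turnaround (C−A): J1=23  J2=11  J3=25  J4=13
Waiting times: J1=13, J2=0, J3=23, J4=11
Average waiting = (13+0+23+11) / 4 = 47/4 = 11.75

11.75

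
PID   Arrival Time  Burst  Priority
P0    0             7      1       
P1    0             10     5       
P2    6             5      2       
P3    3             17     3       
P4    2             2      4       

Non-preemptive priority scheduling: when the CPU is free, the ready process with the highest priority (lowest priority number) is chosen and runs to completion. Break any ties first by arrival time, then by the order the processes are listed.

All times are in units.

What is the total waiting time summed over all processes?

Schedule: | P0 0-7 | P2 7-12 | P3 12-29 | P4 29-31 | P1 31-41 |
Completion: P0=7  P1=41  P2=12  P3=29  P4=31
Waiting = turnaround − burst: P0=0, P1=31, P2=1, P3=9, P4=27
Total waiting = 0 + 31 + 1 + 9 + 27 = 68

68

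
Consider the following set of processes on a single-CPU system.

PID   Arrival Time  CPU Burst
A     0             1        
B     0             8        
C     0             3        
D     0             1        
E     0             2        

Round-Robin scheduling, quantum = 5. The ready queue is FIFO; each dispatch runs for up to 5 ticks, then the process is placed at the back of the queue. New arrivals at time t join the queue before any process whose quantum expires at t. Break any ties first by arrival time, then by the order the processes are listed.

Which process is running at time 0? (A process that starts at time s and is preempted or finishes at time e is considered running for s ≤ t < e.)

Schedule: | A 0-1 | B 1-6 | C 6-9 | D 9-10 | E 10-12 | B 12-15 |
Completion: A=1  B=15  C=9  D=10  E=12
Turnaround (C−A): A=1  B=15  C=9  D=10  E=12

A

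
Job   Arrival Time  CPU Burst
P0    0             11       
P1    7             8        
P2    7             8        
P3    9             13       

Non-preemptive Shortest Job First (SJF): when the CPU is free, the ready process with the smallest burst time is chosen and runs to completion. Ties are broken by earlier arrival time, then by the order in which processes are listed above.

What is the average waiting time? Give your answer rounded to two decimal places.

Timeline: | P0 0-11 | P1 11-19 | P2 19-27 | P3 27-40 |
Completion: P0=11  P1=19  P2=27  P3=40
Waiting times: P0=0, P1=4, P2=12, P3=18
Average waiting = (0+4+12+18) / 4 = 34/4 = 8.50

8.50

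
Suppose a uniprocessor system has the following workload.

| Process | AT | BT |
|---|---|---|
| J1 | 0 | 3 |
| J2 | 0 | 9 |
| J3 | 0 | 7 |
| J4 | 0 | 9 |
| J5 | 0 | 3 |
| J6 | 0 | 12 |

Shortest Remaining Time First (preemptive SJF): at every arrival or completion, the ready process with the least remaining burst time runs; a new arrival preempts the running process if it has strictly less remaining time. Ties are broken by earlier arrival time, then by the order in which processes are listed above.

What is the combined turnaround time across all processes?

Gantt: | J1 0-3 | J5 3-6 | J3 6-13 | J2 13-22 | J4 22-31 | J6 31-43 |
Completion: J1=3  J2=22  J3=13  J4=31  J5=6  J6=43
Turnaround (C−A): J1=3  J2=22  J3=13  J4=31  J5=6  J6=43
Turnaround = completion − arrival: J1=3, J2=22, J3=13, J4=31, J5=6, J6=43
Total turnaround = 3 + 22 + 13 + 31 + 6 + 43 = 118

118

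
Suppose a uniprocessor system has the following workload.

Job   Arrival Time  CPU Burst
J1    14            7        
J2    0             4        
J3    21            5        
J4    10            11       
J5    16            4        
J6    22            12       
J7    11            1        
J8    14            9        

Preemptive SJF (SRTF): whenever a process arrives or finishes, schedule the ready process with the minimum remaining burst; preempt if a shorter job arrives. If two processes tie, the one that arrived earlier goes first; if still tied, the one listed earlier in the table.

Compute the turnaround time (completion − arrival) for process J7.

Timeline: | J2 0-4 | idle 4-10 | J4 10-11 | J7 11-12 | J4 12-14 | J1 14-16 | J5 16-20 | J1 20-25 | J3 25-30 | J4 30-38 | J8 38-47 | J6 47-59 |
Completion: J1=25  J2=4  J3=30  J4=38  J5=20  J6=59  J7=12  J8=47
Turnaround(J7) = completion − arrival = 12 − 11 = 1

1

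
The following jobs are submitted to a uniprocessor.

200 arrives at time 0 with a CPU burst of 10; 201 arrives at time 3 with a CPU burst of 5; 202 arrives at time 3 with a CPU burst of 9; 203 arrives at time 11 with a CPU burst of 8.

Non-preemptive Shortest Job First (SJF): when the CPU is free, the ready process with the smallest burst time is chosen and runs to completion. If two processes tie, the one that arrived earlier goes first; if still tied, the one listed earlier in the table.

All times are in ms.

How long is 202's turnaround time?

Schedule: | 200 0-10 | 201 10-15 | 203 15-23 | 202 23-32 |
Completion: 200=10  201=15  202=32  203=23
Turnaround (C−A): 200=10  201=12  202=29  203=12
Turnaround(202) = completion − arrival = 32 − 3 = 29

29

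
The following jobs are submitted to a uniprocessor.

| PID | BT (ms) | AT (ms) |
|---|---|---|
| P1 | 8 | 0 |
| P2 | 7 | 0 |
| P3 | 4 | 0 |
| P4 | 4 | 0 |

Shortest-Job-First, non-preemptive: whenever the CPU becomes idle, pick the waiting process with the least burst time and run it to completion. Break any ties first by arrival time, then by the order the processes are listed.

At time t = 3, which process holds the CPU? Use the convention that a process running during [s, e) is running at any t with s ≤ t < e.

P3

Schedule: | P3 0-4 | P4 4-8 | P2 8-15 | P1 15-23 |
Completion: P1=23  P2=15  P3=4  P4=8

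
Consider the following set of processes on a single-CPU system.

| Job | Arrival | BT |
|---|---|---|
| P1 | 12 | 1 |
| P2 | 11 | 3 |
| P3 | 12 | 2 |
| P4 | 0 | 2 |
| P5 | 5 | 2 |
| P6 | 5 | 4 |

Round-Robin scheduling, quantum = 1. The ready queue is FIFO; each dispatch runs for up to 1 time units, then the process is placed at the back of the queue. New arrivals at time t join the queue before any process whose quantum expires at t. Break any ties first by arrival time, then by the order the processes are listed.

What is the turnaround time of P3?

4

Timeline: | P4 0-2 | idle 2-5 | P5 5-6 | P6 6-7 | P5 7-8 | P6 8-11 | P2 11-12 | P1 12-13 | P3 13-14 | P2 14-15 | P3 15-16 | P2 16-17 |
Completion: P1=13  P2=17  P3=16  P4=2  P5=8  P6=11
Turnaround(P3) = completion − arrival = 16 − 12 = 4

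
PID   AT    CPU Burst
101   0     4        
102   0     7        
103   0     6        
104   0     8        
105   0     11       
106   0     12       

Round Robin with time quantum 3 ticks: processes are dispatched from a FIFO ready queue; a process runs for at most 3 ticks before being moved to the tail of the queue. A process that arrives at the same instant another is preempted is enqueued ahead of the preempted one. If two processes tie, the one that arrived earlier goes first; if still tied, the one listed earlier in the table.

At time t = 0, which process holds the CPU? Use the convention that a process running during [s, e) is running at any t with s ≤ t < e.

Gantt: | 101 0-3 | 102 3-6 | 103 6-9 | 104 9-12 | 105 12-15 | 106 15-18 | 101 18-19 | 102 19-22 | 103 22-25 | 104 25-28 | 105 28-31 | 106 31-34 | 102 34-35 | 104 35-37 | 105 37-40 | 106 40-43 | 105 43-45 | 106 45-48 |
Completion: 101=19  102=35  103=25  104=37  105=45  106=48

101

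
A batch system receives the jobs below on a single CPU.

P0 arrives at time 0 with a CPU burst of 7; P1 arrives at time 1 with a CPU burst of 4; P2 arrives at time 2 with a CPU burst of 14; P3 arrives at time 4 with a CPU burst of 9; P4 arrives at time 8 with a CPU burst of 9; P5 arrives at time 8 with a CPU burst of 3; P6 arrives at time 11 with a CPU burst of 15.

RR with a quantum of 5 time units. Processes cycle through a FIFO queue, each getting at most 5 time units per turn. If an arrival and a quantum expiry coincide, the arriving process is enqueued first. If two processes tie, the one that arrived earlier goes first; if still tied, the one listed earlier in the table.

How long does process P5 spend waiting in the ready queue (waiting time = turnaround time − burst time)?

18

Timeline: | P0 0-5 | P1 5-9 | P2 9-14 | P3 14-19 | P0 19-21 | P4 21-26 | P5 26-29 | P6 29-34 | P2 34-39 | P3 39-43 | P4 43-47 | P6 47-52 | P2 52-56 | P6 56-61 |
Completion: P0=21  P1=9  P2=56  P3=43  P4=47  P5=29  P6=61
Waiting(P5) = turnaround − burst = 21 − 3 = 18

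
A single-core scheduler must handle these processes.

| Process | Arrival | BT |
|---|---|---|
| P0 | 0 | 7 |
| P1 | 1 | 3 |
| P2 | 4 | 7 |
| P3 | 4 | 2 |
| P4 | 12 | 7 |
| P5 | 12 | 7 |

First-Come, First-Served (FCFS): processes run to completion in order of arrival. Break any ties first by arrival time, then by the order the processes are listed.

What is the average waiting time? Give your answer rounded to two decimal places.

7.67

Gantt: | P0 0-7 | P1 7-10 | P2 10-17 | P3 17-19 | P4 19-26 | P5 26-33 |
Completion: P0=7  P1=10  P2=17  P3=19  P4=26  P5=33
Waiting times: P0=0, P1=6, P2=6, P3=13, P4=7, P5=14
Average waiting = (0+6+6+13+7+14) / 6 = 46/6 = 7.67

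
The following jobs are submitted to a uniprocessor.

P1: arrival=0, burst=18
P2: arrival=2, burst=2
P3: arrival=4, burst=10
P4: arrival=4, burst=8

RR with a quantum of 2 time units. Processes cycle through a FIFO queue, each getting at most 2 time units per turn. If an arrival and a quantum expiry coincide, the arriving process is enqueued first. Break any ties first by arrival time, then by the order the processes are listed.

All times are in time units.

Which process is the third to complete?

P3

Schedule: | P1 0-2 | P2 2-4 | P1 4-6 | P3 6-8 | P4 8-10 | P1 10-12 | P3 12-14 | P4 14-16 | P1 16-18 | P3 18-20 | P4 20-22 | P1 22-24 | P3 24-26 | P4 26-28 | P1 28-30 | P3 30-32 | P1 32-38 |
Completion: P1=38  P2=4  P3=32  P4=28
Finish order: P2 → P4 → P3 → P1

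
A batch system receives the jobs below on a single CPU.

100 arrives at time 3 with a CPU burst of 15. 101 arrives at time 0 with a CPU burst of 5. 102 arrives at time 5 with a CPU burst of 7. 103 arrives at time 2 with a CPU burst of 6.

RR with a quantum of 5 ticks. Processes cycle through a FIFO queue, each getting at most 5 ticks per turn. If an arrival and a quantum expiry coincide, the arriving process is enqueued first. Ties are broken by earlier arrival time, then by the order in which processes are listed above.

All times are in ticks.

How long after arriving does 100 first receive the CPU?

Schedule: | 101 0-5 | 103 5-10 | 100 10-15 | 102 15-20 | 103 20-21 | 100 21-26 | 102 26-28 | 100 28-33 |
Completion: 100=33  101=5  102=28  103=21
Response(100) = first start − arrival = 10 − 3 = 7

7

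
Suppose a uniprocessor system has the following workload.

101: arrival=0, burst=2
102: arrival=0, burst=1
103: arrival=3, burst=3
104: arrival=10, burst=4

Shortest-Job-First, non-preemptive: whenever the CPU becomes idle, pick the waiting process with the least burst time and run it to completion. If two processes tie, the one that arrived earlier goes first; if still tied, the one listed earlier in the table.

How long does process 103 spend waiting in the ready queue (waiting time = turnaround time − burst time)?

Schedule: | 102 0-1 | 101 1-3 | 103 3-6 | idle 6-10 | 104 10-14 |
Completion: 101=3  102=1  103=6  104=14
Waiting(103) = turnaround − burst = 3 − 3 = 0

0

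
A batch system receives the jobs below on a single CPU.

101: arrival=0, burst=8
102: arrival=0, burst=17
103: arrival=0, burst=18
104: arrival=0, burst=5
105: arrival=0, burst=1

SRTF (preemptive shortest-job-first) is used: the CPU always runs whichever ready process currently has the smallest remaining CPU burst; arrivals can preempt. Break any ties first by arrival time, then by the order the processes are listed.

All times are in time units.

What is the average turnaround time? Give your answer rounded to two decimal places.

20.20

Schedule: | 105 0-1 | 104 1-6 | 101 6-14 | 102 14-31 | 103 31-49 |
Completion: 101=14  102=31  103=49  104=6  105=1
Turnaround (C−A): 101=14  102=31  103=49  104=6  105=1
Turnaround times: 101=14, 102=31, 103=49, 104=6, 105=1
Average turnaround = (14+31+49+6+1) / 5 = 101/5 = 20.20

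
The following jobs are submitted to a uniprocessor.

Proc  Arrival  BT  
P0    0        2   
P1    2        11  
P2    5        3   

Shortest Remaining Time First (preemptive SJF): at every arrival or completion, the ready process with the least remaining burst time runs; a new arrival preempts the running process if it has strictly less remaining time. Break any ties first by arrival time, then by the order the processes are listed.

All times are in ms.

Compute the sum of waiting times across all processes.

Gantt: | P0 0-2 | P1 2-5 | P2 5-8 | P1 8-16 |
Completion: P0=2  P1=16  P2=8
Turnaround (C−A): P0=2  P1=14  P2=3
Waiting = turnaround − burst: P0=0, P1=3, P2=0
Total waiting = 0 + 3 + 0 = 3

3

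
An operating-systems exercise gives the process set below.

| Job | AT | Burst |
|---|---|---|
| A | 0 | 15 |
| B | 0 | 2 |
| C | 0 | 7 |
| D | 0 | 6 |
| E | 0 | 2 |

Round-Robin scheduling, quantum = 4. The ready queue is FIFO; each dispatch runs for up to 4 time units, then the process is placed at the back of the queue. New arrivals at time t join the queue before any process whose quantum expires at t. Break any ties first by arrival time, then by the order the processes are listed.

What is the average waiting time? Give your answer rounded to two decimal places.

14.00

Timeline: | A 0-4 | B 4-6 | C 6-10 | D 10-14 | E 14-16 | A 16-20 | C 20-23 | D 23-25 | A 25-32 |
Completion: A=32  B=6  C=23  D=25  E=16
Turnaround (C−A): A=32  B=6  C=23  D=25  E=16
Waiting times: A=17, B=4, C=16, D=19, E=14
Average waiting = (17+4+16+19+14) / 5 = 70/5 = 14.00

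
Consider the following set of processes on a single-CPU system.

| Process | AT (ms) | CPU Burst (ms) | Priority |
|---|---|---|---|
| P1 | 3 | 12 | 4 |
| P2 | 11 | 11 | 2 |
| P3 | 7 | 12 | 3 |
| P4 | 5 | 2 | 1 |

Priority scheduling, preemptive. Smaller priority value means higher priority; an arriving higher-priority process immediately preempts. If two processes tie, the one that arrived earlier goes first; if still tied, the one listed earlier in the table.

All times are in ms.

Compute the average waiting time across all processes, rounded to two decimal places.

9.00

Schedule: | idle 0-3 | P1 3-5 | P4 5-7 | P3 7-11 | P2 11-22 | P3 22-30 | P1 30-40 |
Completion: P1=40  P2=22  P3=30  P4=7
Turnaround (C−A): P1=37  P2=11  P3=23  P4=2
Waiting times: P1=25, P2=0, P3=11, P4=0
Average waiting = (25+0+11+0) / 4 = 36/4 = 9.00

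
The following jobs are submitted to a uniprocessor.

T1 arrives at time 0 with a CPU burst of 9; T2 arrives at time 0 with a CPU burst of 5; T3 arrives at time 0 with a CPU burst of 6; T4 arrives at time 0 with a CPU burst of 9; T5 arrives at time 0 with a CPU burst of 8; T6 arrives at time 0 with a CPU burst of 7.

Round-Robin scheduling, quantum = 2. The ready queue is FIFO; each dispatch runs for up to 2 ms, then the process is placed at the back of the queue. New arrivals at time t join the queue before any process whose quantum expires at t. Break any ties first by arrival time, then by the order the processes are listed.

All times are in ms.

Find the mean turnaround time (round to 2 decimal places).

37.67

Gantt: | T1 0-2 | T2 2-4 | T3 4-6 | T4 6-8 | T5 8-10 | T6 10-12 | T1 12-14 | T2 14-16 | T3 16-18 | T4 18-20 | T5 20-22 | T6 22-24 | T1 24-26 | T2 26-27 | T3 27-29 | T4 29-31 | T5 31-33 | T6 33-35 | T1 35-37 | T4 37-39 | T5 39-41 | T6 41-42 | T1 42-43 | T4 43-44 |
Completion: T1=43  T2=27  T3=29  T4=44  T5=41  T6=42
Turnaround times: T1=43, T2=27, T3=29, T4=44, T5=41, T6=42
Average turnaround = (43+27+29+44+41+42) / 6 = 226/6 = 37.67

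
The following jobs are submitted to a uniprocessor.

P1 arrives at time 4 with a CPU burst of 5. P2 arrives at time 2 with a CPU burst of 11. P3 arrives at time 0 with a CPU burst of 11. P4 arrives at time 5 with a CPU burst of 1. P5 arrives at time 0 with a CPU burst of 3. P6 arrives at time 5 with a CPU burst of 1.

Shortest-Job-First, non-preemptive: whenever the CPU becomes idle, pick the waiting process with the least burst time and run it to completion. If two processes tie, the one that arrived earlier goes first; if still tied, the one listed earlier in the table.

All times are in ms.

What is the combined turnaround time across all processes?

85

Schedule: | P5 0-3 | P3 3-14 | P4 14-15 | P6 15-16 | P1 16-21 | P2 21-32 |
Completion: P1=21  P2=32  P3=14  P4=15  P5=3  P6=16
Turnaround (C−A): P1=17  P2=30  P3=14  P4=10  P5=3  P6=11
Turnaround = completion − arrival: P1=17, P2=30, P3=14, P4=10, P5=3, P6=11
Total turnaround = 17 + 30 + 14 + 10 + 3 + 11 = 85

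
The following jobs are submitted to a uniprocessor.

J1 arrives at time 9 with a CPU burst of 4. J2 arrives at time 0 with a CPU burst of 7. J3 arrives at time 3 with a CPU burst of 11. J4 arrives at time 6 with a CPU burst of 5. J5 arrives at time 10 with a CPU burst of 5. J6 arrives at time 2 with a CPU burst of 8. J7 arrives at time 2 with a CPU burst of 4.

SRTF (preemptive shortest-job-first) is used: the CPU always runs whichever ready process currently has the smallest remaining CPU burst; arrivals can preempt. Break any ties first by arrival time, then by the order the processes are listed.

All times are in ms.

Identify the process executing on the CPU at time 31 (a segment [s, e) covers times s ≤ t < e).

Gantt: | J2 0-2 | J7 2-6 | J2 6-11 | J1 11-15 | J4 15-20 | J5 20-25 | J6 25-33 | J3 33-44 |
Completion: J1=15  J2=11  J3=44  J4=20  J5=25  J6=33  J7=6

J6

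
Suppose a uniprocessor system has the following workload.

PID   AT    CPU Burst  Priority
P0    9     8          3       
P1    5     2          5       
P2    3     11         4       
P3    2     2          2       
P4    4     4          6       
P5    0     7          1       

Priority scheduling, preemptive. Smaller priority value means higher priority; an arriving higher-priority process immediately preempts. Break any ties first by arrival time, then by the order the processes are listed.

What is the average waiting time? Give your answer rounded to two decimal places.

Schedule: | P5 0-7 | P3 7-9 | P0 9-17 | P2 17-28 | P1 28-30 | P4 30-34 |
Completion: P0=17  P1=30  P2=28  P3=9  P4=34  P5=7
Waiting times: P0=0, P1=23, P2=14, P3=5, P4=26, P5=0
Average waiting = (0+23+14+5+26+0) / 6 = 68/6 = 11.33

11.33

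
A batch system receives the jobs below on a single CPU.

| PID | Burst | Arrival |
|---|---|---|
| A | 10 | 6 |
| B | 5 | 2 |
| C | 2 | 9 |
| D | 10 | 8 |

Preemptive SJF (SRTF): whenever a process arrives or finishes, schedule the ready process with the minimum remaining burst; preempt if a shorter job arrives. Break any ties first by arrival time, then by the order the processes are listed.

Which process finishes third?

Schedule: | idle 0-2 | B 2-7 | A 7-9 | C 9-11 | A 11-19 | D 19-29 |
Completion: A=19  B=7  C=11  D=29
Turnaround (C−A): A=13  B=5  C=2  D=21
Finish order: B → C → A → D

A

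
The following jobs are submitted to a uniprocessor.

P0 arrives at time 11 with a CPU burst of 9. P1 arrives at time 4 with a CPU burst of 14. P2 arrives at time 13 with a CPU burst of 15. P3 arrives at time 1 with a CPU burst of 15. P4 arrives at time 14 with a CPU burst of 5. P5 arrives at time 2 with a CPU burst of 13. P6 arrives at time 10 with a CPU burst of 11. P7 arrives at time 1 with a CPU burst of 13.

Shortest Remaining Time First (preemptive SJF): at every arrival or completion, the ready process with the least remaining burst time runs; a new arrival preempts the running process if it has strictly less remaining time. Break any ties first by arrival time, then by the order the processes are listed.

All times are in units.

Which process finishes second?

Schedule: | idle 0-1 | P7 1-14 | P4 14-19 | P0 19-28 | P6 28-39 | P5 39-52 | P1 52-66 | P3 66-81 | P2 81-96 |
Completion: P0=28  P1=66  P2=96  P3=81  P4=19  P5=52  P6=39  P7=14
Finish order: P7 → P4 → P0 → P6 → P5 → P1 → P3 → P2

P4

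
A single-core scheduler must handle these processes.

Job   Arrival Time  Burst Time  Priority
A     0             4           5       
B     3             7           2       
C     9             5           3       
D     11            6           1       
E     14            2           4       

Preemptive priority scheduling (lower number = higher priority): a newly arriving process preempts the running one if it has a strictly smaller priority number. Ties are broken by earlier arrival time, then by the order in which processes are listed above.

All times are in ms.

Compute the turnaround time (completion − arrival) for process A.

24

Schedule: | A 0-3 | B 3-10 | C 10-11 | D 11-17 | C 17-21 | E 21-23 | A 23-24 |
Completion: A=24  B=10  C=21  D=17  E=23
Turnaround (C−A): A=24  B=7  C=12  D=6  E=9
Turnaround(A) = completion − arrival = 24 − 0 = 24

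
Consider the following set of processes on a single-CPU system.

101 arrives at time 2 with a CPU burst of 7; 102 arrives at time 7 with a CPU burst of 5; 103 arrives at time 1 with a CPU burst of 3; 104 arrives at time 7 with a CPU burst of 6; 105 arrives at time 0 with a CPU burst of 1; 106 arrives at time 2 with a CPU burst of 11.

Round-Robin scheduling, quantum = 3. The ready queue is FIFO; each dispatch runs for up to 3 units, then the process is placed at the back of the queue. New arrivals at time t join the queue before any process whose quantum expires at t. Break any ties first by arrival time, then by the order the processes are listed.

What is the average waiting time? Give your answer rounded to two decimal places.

Schedule: | 105 0-1 | 103 1-4 | 101 4-7 | 106 7-10 | 102 10-13 | 104 13-16 | 101 16-19 | 106 19-22 | 102 22-24 | 104 24-27 | 101 27-28 | 106 28-33 |
Completion: 101=28  102=24  103=4  104=27  105=1  106=33
Turnaround (C−A): 101=26  102=17  103=3  104=20  105=1  106=31
Waiting times: 101=19, 102=12, 103=0, 104=14, 105=0, 106=20
Average waiting = (19+12+0+14+0+20) / 6 = 65/6 = 10.83

10.83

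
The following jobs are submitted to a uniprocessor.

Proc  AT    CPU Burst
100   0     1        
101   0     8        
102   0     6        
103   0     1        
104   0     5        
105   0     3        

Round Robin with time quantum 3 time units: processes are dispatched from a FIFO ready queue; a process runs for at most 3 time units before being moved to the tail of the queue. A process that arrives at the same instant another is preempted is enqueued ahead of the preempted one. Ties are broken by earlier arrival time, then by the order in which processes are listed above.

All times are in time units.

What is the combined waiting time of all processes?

Timeline: | 100 0-1 | 101 1-4 | 102 4-7 | 103 7-8 | 104 8-11 | 105 11-14 | 101 14-17 | 102 17-20 | 104 20-22 | 101 22-24 |
Completion: 100=1  101=24  102=20  103=8  104=22  105=14
Turnaround (C−A): 100=1  101=24  102=20  103=8  104=22  105=14
Waiting = turnaround − burst: 100=0, 101=16, 102=14, 103=7, 104=17, 105=11
Total waiting = 0 + 16 + 14 + 7 + 17 + 11 = 65

65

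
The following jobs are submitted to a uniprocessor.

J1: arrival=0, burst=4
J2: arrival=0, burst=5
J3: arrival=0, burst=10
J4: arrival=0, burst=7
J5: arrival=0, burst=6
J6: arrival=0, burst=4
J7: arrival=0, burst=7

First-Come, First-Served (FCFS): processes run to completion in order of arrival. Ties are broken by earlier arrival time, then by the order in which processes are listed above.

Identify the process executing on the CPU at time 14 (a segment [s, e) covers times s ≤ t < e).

Schedule: | J1 0-4 | J2 4-9 | J3 9-19 | J4 19-26 | J5 26-32 | J6 32-36 | J7 36-43 |
Completion: J1=4  J2=9  J3=19  J4=26  J5=32  J6=36  J7=43
Turnaround (C−A): J1=4  J2=9  J3=19  J4=26  J5=32  J6=36  J7=43

J3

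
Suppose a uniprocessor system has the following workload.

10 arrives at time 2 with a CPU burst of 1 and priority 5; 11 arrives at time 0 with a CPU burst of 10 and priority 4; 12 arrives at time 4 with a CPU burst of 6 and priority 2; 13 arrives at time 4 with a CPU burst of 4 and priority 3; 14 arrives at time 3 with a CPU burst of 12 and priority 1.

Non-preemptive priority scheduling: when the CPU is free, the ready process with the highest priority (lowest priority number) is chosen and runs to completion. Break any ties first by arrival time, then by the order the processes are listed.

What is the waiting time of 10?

Timeline: | 11 0-10 | 14 10-22 | 12 22-28 | 13 28-32 | 10 32-33 |
Completion: 10=33  11=10  12=28  13=32  14=22
Waiting(10) = turnaround − burst = 31 − 1 = 30

30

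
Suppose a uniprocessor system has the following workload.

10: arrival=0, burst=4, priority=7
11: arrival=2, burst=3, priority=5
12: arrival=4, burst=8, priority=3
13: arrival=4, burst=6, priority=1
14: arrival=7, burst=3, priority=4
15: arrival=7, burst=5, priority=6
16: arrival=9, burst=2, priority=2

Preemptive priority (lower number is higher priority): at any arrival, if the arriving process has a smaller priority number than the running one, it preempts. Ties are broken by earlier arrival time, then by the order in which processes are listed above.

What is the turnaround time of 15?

22

Schedule: | 10 0-2 | 11 2-4 | 13 4-10 | 16 10-12 | 12 12-20 | 14 20-23 | 11 23-24 | 15 24-29 | 10 29-31 |
Completion: 10=31  11=24  12=20  13=10  14=23  15=29  16=12
Turnaround(15) = completion − arrival = 29 − 7 = 22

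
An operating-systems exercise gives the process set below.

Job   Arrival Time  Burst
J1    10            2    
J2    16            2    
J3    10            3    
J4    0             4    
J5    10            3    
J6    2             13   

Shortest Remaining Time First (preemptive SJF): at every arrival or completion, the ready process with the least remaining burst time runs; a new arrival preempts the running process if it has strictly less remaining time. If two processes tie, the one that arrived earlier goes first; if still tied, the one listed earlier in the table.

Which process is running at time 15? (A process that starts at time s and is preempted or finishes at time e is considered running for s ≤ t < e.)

J5

Gantt: | J4 0-4 | J6 4-10 | J1 10-12 | J3 12-15 | J5 15-18 | J2 18-20 | J6 20-27 |
Completion: J1=12  J2=20  J3=15  J4=4  J5=18  J6=27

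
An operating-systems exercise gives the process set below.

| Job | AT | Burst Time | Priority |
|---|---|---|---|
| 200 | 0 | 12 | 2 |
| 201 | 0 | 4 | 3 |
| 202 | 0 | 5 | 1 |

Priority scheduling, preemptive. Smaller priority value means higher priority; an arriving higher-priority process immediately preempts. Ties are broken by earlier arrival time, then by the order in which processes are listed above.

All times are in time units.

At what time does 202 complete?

Schedule: | 202 0-5 | 200 5-17 | 201 17-21 |
Completion: 200=17  201=21  202=5
Turnaround (C−A): 200=17  201=21  202=5

5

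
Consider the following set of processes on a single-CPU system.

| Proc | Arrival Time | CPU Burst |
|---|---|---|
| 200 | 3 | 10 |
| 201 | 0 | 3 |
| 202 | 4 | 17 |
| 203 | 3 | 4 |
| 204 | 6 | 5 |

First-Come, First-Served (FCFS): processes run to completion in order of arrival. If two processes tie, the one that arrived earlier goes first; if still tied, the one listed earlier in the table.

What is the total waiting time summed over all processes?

Timeline: | 201 0-3 | 200 3-13 | 203 13-17 | 202 17-34 | 204 34-39 |
Completion: 200=13  201=3  202=34  203=17  204=39
Turnaround (C−A): 200=10  201=3  202=30  203=14  204=33
Waiting = turnaround − burst: 200=0, 201=0, 202=13, 203=10, 204=28
Total waiting = 0 + 0 + 13 + 10 + 28 = 51

51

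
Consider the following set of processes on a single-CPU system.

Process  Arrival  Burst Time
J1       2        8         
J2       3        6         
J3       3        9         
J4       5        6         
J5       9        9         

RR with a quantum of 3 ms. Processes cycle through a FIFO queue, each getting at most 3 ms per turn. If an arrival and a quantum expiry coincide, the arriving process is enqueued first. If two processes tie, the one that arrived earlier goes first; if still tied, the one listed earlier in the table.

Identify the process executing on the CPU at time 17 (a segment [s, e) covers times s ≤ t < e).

Schedule: | idle 0-2 | J1 2-5 | J2 5-8 | J3 8-11 | J4 11-14 | J1 14-17 | J2 17-20 | J5 20-23 | J3 23-26 | J4 26-29 | J1 29-31 | J5 31-34 | J3 34-37 | J5 37-40 |
Completion: J1=31  J2=20  J3=37  J4=29  J5=40
Turnaround (C−A): J1=29  J2=17  J3=34  J4=24  J5=31

J2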